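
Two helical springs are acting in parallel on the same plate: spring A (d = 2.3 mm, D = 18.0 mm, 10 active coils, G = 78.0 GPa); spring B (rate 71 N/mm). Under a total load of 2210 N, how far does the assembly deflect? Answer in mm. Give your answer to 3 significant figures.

k_A = Gd⁴/(8D³N_a) = (78.0×10³)(2.3⁴)/(8·18.0³·10) = 4.6784 N/mm
Parallel: k_eq = 4.6784 + 71 = 75.678 N/mm
δ = F/k_eq = 2210/75.678 = 29.203 mm

29.2 mm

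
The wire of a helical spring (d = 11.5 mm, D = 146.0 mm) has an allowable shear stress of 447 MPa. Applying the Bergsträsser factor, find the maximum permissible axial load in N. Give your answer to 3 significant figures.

1660 N

C = D/d = 146.0/11.5 = 12.6957
K_B = (4C+2)/(4C−3) = 52.783/47.783 = 1.1046
τ_max = K·8FD/(πd³) → F_max = τ_allow·πd³/(8DK)
F_max = 447·π·11.5³/(8·146.0·1.1046) = 2.1358e+06/1290.2 = 1655.3 N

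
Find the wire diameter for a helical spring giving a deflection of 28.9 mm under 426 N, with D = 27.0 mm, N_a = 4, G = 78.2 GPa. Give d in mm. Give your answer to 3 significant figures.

Required rate k = F/δ = 426/28.9 = 14.74 N/mm
d = (8D³N_a·k / G)^(1/4) = (8·27.0³·4·14.74 / (78.2×10³))^0.25
  = (118.73)^0.25 = 3.3009 mm

3.30 mm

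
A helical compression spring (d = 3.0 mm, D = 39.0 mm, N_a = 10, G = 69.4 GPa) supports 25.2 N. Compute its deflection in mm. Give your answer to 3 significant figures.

21.3 mm

k = Gd⁴/(8D³N_a) = (69.4×10³)(3.0⁴)/(8·39.0³·10) = 1.1846 N/mm
δ = F/k = 25.2 / 1.1846 = 21.274 mm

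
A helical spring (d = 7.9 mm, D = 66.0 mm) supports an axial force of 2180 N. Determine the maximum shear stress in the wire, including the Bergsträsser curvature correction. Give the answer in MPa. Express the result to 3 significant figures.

865 MPa

Spring index C = D/d = 66.0/7.9 = 8.3544
K_B = (4C+2)/(4C−3) = 35.418/30.418 = 1.1644
τ₀ = 8FD/(πd³) = 8·2180·66.0/(π·7.9³) = 1.15104e+06/1548.9 = 743.12 MPa
τ_max = K·τ₀ = 1.1644 × 743.12 = 865.27 MPa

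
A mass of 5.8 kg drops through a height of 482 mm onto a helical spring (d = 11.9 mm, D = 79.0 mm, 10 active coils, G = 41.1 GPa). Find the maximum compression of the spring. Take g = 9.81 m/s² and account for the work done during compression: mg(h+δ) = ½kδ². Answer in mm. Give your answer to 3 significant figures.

54.0 mm

k = Gd⁴/(8D³N_a) = (41.1×10³)(11.9⁴)/(8·79.0³·10) = 20.896 N/mm
W = mg = 5.8 × 9.81 = 56.898 N
½kδ² − Wδ − Wh = 0 → δ = (W + √(W² + 2kWh))/k
δ = (56.898 + √(3237.4 + 1.14613e+06))/20.896 = (56.898 + 1072.1)/20.896 = 54.029 mm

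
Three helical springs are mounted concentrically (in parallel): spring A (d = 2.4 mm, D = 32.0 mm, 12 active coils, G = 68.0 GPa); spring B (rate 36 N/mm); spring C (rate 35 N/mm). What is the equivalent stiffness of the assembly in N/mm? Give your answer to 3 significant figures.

k_A = Gd⁴/(8D³N_a) = (68.0×10³)(2.4⁴)/(8·32.0³·12) = 0.71719 N/mm
Parallel: k_eq = 0.71719 + 36 + 35 = 71.717 N/mm

71.7 N/mm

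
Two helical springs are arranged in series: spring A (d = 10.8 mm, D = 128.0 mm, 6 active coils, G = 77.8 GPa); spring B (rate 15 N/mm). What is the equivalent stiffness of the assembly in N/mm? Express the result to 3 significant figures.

6.18 N/mm

k_A = Gd⁴/(8D³N_a) = (77.8×10³)(10.8⁴)/(8·128.0³·6) = 10.515 N/mm
Series: 1/k_eq = 1/10.515 + 1/15 = 0.16177; k_eq = 6.1816 N/mm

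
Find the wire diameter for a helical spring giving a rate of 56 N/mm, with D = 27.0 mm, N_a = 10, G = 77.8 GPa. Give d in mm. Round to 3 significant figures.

d = (8D³N_a·k / G)^(1/4) = (8·27.0³·10·56 / (77.8×10³))^0.25
  = (1133.4)^0.25 = 5.8023 mm

5.80 mm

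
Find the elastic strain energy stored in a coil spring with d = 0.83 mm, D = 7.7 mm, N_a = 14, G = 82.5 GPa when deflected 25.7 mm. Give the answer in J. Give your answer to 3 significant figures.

0.253 J

k = Gd⁴/(8D³N_a) = (82.5×10³)(0.83⁴)/(8·7.7³·14) = 0.76573 N/mm
U = ½kδ² = 0.5 × 0.76573 × 25.7² = 252.88 N·mm = 0.25288 J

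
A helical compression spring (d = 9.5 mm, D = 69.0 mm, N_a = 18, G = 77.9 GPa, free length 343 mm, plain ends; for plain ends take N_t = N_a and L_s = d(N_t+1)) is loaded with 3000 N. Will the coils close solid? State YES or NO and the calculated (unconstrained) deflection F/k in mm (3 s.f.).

k = Gd⁴/(8D³N_a) = (77.9×10³)(9.5⁴)/(8·69.0³·18) = 13.413 N/mm
N_t = 18; L_s = 9.5·19 = 180.5 mm; δ_solid = L₀ − L_s = 343 − 180.5 = 162.5 mm
δ = F/k = 3000/13.413 = 223.67 mm
δ ≥ δ_solid → spring goes solid

YES, δ = 224 mm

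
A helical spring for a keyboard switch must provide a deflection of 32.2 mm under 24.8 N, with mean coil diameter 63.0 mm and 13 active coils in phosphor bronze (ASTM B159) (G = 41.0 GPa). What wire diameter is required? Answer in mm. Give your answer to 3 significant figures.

Required rate k = F/δ = 24.8/32.2 = 0.77019 N/mm
d = (8D³N_a·k / G)^(1/4) = (8·63.0³·13·0.77019 / (41.0×10³))^0.25
  = (488.5)^0.25 = 4.7013 mm

4.70 mm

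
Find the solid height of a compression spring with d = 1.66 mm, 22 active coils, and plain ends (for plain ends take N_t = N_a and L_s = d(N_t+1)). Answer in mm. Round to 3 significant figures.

plain ends: N_t = N_a = 22
L_s = d·(N_t+1) = 1.66 × 23 = 38.18 mm

38.2 mm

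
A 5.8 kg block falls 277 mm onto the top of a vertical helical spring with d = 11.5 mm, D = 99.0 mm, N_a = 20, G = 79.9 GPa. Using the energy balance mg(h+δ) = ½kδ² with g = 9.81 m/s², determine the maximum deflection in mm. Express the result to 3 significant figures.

k = Gd⁴/(8D³N_a) = (79.9×10³)(11.5⁴)/(8·99.0³·20) = 9.0015 N/mm
W = mg = 5.8 × 9.81 = 56.898 N
½kδ² − Wδ − Wh = 0 → δ = (W + √(W² + 2kWh))/k
δ = (56.898 + √(3237.4 + 283739))/9.0015 = (56.898 + 535.7)/9.0015 = 65.834 mm

65.8 mm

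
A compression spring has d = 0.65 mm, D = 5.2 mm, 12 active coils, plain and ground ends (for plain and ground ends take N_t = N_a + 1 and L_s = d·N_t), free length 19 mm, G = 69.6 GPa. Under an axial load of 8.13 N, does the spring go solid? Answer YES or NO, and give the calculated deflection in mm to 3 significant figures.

NO, δ = 8.83 mm

k = Gd⁴/(8D³N_a) = (69.6×10³)(0.65⁴)/(8·5.2³·12) = 0.92041 N/mm
N_t = 13; L_s = 0.65·13 = 8.45 mm; δ_solid = L₀ − L_s = 19 − 8.45 = 10.55 mm
δ = F/k = 8.13/0.92041 = 8.833 mm
δ < δ_solid → spring does not go solid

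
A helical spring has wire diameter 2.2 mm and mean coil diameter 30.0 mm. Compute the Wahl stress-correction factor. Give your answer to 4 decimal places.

C = D/d = 30.0/2.2 = 13.6364
K_W = (4C−1)/(4C−4) + 0.615/C = 53.545/50.545 + 0.0451 = 1.1045

1.1045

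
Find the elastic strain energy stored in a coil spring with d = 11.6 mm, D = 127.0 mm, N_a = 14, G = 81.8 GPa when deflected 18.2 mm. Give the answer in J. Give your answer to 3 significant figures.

1.07 J

k = Gd⁴/(8D³N_a) = (81.8×10³)(11.6⁴)/(8·127.0³·14) = 6.4559 N/mm
U = ½kδ² = 0.5 × 6.4559 × 18.2² = 1069.2 N·mm = 1.0692 J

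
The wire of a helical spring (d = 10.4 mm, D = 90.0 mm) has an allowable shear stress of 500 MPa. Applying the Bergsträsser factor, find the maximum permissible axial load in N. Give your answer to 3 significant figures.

2120 N

C = D/d = 90.0/10.4 = 8.6538
K_B = (4C+2)/(4C−3) = 36.615/31.615 = 1.1582
τ_max = K·8FD/(πd³) → F_max = τ_allow·πd³/(8DK)
F_max = 500·π·10.4³/(8·90.0·1.1582) = 1.7669e+06/833.87 = 2119 N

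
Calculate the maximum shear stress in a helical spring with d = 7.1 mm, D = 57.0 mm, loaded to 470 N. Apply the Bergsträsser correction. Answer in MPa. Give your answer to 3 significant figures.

223 MPa

Spring index C = D/d = 57.0/7.1 = 8.0282
K_B = (4C+2)/(4C−3) = 34.113/29.113 = 1.1717
τ₀ = 8FD/(πd³) = 8·470·57.0/(π·7.1³) = 214320/1124.4 = 190.61 MPa
τ_max = K·τ₀ = 1.1717 × 190.61 = 223.34 MPa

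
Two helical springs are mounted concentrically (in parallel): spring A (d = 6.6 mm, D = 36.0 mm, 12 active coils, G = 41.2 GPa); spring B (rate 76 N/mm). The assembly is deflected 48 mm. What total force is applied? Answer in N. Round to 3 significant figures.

4490 N

k_A = Gd⁴/(8D³N_a) = (41.2×10³)(6.6⁴)/(8·36.0³·12) = 17.454 N/mm
Parallel: k_eq = 17.454 + 76 = 93.454 N/mm
F = k_eq·δ = 93.454·48 = 4485.8 N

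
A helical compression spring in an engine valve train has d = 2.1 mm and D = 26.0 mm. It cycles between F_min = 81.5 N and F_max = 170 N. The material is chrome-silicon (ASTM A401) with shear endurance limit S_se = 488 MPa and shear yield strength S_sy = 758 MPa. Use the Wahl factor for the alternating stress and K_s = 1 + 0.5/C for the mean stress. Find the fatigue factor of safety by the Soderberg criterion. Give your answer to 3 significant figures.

C = D/d = 26.0/2.1 = 12.3810; K_W = (4C−1)/(4C−4)+0.615/C = 1.1156; K_s = 1+0.5/C = 1.0404
F_a = (F_max−F_min)/2 = 44.25 N; F_m = (F_max+F_min)/2 = 125.75 N
τ_a = K_W·8F_aD/(πd³) = 1.1156 × 316.35 = 352.91 MPa
τ_m = K_s·8F_mD/(πd³) = 1.0404 × 899.01 = 935.31 MPa
Soderberg: 1/n_f = τ_a/S_se + τ_m/S_sy = 352.91/488 + 935.31/758 = 0.72318 + 1.23392 = 1.9571
n_f = 1/1.9571 = 0.511

0.511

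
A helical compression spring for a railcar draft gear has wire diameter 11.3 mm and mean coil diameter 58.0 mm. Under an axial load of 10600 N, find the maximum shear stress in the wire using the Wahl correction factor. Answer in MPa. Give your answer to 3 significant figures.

1410 MPa

Spring index C = D/d = 58.0/11.3 = 5.1327
K_W = (4C−1)/(4C−4) + 0.615/C = 19.531/16.531 + 0.1198 = 1.3013
τ₀ = 8FD/(πd³) = 8·10600·58.0/(π·11.3³) = 4.9184e+06/4533 = 1085 MPa
τ_max = K·τ₀ = 1.3013 × 1085 = 1411.9 MPa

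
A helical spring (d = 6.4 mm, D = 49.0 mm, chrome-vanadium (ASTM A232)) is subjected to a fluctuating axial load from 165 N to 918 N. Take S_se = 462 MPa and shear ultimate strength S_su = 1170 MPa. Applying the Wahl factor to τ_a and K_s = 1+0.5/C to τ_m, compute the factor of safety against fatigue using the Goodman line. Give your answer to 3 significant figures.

1.43

C = D/d = 49.0/6.4 = 7.6562; K_W = (4C−1)/(4C−4)+0.615/C = 1.1930; K_s = 1+0.5/C = 1.0653
F_a = (F_max−F_min)/2 = 376.5 N; F_m = (F_max+F_min)/2 = 541.5 N
τ_a = K_W·8F_aD/(πd³) = 1.1930 × 179.21 = 213.8 MPa
τ_m = K_s·8F_mD/(πd³) = 1.0653 × 257.75 = 274.58 MPa
Goodman: 1/n_f = τ_a/S_se + τ_m/S_su = 213.8/462 + 274.58/1170 = 0.46277 + 0.23468 = 0.69745
n_f = 1/0.69745 = 1.434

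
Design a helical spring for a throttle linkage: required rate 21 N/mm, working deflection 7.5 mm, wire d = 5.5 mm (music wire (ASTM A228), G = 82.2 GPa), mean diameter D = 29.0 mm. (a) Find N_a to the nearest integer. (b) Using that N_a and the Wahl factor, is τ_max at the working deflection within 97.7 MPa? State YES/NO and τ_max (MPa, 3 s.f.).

(a) 18 coils; (b) YES, τ_max = 92.1 MPa

N_a = Gd⁴/(8D³k) = (82.2×10³)(5.5⁴)/(8·29.0³·21) = 18.36 → N_a = 18
Actual rate k = Gd⁴/(8D³·18) = 21.417 N/mm
Working load F = kδ = 21.417·7.5 = 160.63 N
C = 29.0/5.5 = 5.2727; K_W = (4C−1)/(4C−4)+0.615/C = 1.2922
τ_max = K_W·8FD/(πd³) = 1.2922·71.298 = 92.129 MPa
τ_max ≤ 97.7 MPa → acceptable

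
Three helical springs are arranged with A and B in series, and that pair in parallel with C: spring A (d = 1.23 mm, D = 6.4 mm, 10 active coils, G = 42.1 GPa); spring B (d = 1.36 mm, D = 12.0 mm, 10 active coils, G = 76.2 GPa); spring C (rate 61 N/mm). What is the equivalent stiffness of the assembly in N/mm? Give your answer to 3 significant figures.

k_A = Gd⁴/(8D³N_a) = (42.1×10³)(1.23⁴)/(8·6.4³·10) = 4.5949 N/mm
k_B = Gd⁴/(8D³N_a) = (76.2×10³)(1.36⁴)/(8·12.0³·10) = 1.8857 N/mm
Springs A,B series: k_AB = 1/(1/4.5949+1/1.8857) = 1.337 N/mm; parallel with C: k_eq = 1.337+61 = 62.337 N/mm

62.3 N/mm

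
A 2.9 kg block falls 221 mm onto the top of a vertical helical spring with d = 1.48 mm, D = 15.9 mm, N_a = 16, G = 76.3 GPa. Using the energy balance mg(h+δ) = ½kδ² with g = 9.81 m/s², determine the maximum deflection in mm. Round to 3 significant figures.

k = Gd⁴/(8D³N_a) = (76.3×10³)(1.48⁴)/(8·15.9³·16) = 0.71149 N/mm
W = mg = 2.9 × 9.81 = 28.449 N
½kδ² − Wδ − Wh = 0 → δ = (W + √(W² + 2kWh))/k
δ = (28.449 + √(809.35 + 8946.63))/0.71149 = (28.449 + 98.772)/0.71149 = 178.81 mm

179 mm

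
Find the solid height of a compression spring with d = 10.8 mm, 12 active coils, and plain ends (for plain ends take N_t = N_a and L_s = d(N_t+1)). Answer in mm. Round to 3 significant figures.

plain ends: N_t = N_a = 12
L_s = d·(N_t+1) = 10.8 × 13 = 140.4 mm

140 mm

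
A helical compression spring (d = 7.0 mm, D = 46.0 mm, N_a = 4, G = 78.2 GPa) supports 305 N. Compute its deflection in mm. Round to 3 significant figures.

k = Gd⁴/(8D³N_a) = (78.2×10³)(7.0⁴)/(8·46.0³·4) = 60.28 N/mm
δ = F/k = 305 / 60.28 = 5.0597 mm

5.06 mm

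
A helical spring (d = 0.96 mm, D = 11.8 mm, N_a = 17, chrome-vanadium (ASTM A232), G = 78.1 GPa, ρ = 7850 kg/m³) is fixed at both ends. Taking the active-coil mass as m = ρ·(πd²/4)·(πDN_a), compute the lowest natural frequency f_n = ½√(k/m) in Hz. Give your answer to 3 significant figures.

k = Gd⁴/(8D³N_a) = (78.1×10³)(0.96⁴)/(8·11.8³·17) = 0.29686 N/mm = 296.86 N/m
Wire length L = πDN_a = π·11.8·17 = 630.2 mm
m = ρ·(πd²/4)·L = 7850 × 0.72382×10⁻⁶ m² × 0.6302 m = 0.0035808 kg
f_n = ½√(k/m) = 0.5·√(296.86/0.0035808) = 0.5·√(82903) = 143.96 Hz

144 Hz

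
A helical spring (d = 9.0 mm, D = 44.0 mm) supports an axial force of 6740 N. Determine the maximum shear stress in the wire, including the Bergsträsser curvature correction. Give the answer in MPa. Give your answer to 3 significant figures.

Spring index C = D/d = 44.0/9.0 = 4.8889
K_B = (4C+2)/(4C−3) = 21.556/16.556 = 1.3020
τ₀ = 8FD/(πd³) = 8·6740·44.0/(π·9.0³) = 2.37248e+06/2290.2 = 1035.9 MPa
τ_max = K·τ₀ = 1.3020 × 1035.9 = 1348.8 MPa

1350 MPa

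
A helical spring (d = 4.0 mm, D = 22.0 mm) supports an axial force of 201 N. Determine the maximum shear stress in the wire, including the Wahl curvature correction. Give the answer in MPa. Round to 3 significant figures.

Spring index C = D/d = 22.0/4.0 = 5.5000
K_W = (4C−1)/(4C−4) + 0.615/C = 21.000/18.000 + 0.1118 = 1.2785
τ₀ = 8FD/(πd³) = 8·201·22.0/(π·4.0³) = 35376/201.06 = 175.95 MPa
τ_max = K·τ₀ = 1.2785 × 175.95 = 224.94 MPa

225 MPa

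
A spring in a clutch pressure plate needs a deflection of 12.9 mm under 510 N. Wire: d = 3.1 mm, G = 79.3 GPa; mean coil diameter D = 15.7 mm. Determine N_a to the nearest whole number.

Required rate k = F/δ = 510/12.9 = 39.535 N/mm
N_a = Gd⁴/(8D³k) = (79.3×10³ × 3.1⁴)/(8 × 15.7³ × 39.535)
    = 7.32352e+06 / 1.22397e+06 = 5.983 → 6 coils

6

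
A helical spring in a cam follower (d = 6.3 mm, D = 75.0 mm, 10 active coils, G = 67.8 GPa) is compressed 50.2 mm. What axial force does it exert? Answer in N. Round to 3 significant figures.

k = Gd⁴/(8D³N_a) = (67.8×10³)(6.3⁴)/(8·75.0³·10) = 3.1646 N/mm
F = k·δ = 3.1646 × 50.2 = 158.86 N

159 N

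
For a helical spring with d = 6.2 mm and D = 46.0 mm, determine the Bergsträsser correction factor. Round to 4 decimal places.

C = D/d = 46.0/6.2 = 7.4194
K_B = (4C+2)/(4C−3) = 31.677/26.677 = 1.1874

1.1874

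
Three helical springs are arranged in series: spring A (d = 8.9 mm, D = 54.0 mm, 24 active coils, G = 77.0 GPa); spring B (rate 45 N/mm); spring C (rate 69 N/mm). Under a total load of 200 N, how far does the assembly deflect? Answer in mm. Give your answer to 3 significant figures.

19.9 mm

k_A = Gd⁴/(8D³N_a) = (77.0×10³)(8.9⁴)/(8·54.0³·24) = 15.98 N/mm
Series: 1/k_eq = 1/15.98 + 1/45 + 1/69 = 0.099294; k_eq = 10.071 N/mm
δ = F/k_eq = 200/10.071 = 19.859 mm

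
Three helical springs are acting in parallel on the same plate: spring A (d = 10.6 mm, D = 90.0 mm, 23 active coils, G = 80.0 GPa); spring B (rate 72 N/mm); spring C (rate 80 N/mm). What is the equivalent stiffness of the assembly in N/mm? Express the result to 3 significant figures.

k_A = Gd⁴/(8D³N_a) = (80.0×10³)(10.6⁴)/(8·90.0³·23) = 7.5295 N/mm
Parallel: k_eq = 7.5295 + 72 + 80 = 159.53 N/mm

160 N/mm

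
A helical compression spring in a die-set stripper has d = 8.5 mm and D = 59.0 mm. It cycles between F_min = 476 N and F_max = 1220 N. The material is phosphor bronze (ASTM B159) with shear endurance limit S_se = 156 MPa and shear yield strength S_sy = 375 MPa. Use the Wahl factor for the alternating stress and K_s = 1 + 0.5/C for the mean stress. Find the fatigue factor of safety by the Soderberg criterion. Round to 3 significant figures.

C = D/d = 59.0/8.5 = 6.9412; K_W = (4C−1)/(4C−4)+0.615/C = 1.2148; K_s = 1+0.5/C = 1.0720
F_a = (F_max−F_min)/2 = 372 N; F_m = (F_max+F_min)/2 = 848 N
τ_a = K_W·8F_aD/(πd³) = 1.2148 × 91.008 = 110.56 MPa
τ_m = K_s·8F_mD/(πd³) = 1.0720 × 207.46 = 222.4 MPa
Soderberg: 1/n_f = τ_a/S_se + τ_m/S_sy = 110.56/156 + 222.4/375 = 0.70872 + 0.59307 = 1.3018
n_f = 1/1.3018 = 0.7682

0.768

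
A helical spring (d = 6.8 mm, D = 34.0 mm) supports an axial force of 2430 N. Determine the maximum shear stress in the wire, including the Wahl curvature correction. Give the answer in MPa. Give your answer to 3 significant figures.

Spring index C = D/d = 34.0/6.8 = 5.0000
K_W = (4C−1)/(4C−4) + 0.615/C = 19.000/16.000 + 0.1230 = 1.3105
τ₀ = 8FD/(πd³) = 8·2430·34.0/(π·6.8³) = 660960/987.82 = 669.11 MPa
τ_max = K·τ₀ = 1.3105 × 669.11 = 876.87 MPa

877 MPa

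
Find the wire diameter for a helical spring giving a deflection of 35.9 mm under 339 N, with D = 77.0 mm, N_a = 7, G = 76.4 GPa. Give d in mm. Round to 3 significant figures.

7.50 mm

Required rate k = F/δ = 339/35.9 = 9.4429 N/mm
d = (8D³N_a·k / G)^(1/4) = (8·77.0³·7·9.4429 / (76.4×10³))^0.25
  = (3159.9)^0.25 = 7.4975 mm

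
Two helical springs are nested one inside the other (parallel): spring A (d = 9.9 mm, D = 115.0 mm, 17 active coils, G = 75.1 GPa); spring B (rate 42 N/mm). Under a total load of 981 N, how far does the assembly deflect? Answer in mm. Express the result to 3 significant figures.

21.6 mm

k_A = Gd⁴/(8D³N_a) = (75.1×10³)(9.9⁴)/(8·115.0³·17) = 3.4878 N/mm
Parallel: k_eq = 3.4878 + 42 = 45.488 N/mm
δ = F/k_eq = 981/45.488 = 21.566 mm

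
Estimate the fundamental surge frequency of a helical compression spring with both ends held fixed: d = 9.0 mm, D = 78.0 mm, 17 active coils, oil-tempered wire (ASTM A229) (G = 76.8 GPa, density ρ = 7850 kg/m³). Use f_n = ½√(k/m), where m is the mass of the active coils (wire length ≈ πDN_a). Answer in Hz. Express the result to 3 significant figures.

30.6 Hz

k = Gd⁴/(8D³N_a) = (76.8×10³)(9.0⁴)/(8·78.0³·17) = 7.8074 N/mm = 7807.4 N/m
Wire length L = πDN_a = π·78.0·17 = 4165.8 mm
m = ρ·(πd²/4)·L = 7850 × 63.617×10⁻⁶ m² × 4.1658 m = 2.0804 kg
f_n = ½√(k/m) = 0.5·√(7807.4/2.0804) = 0.5·√(3752.9) = 30.631 Hz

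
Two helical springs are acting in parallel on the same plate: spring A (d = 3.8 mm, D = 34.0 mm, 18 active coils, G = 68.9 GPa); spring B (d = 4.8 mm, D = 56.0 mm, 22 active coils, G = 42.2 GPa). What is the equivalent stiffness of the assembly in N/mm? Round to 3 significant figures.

k_A = Gd⁴/(8D³N_a) = (68.9×10³)(3.8⁴)/(8·34.0³·18) = 2.5384 N/mm
k_B = Gd⁴/(8D³N_a) = (42.2×10³)(4.8⁴)/(8·56.0³·22) = 0.72477 N/mm
Parallel: k_eq = 2.5384 + 0.72477 = 3.2631 N/mm

3.26 N/mm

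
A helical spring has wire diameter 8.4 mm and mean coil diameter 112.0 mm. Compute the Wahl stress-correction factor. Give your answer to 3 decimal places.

1.107

C = D/d = 112.0/8.4 = 13.3333
K_W = (4C−1)/(4C−4) + 0.615/C = 52.333/49.333 + 0.0461 = 1.1069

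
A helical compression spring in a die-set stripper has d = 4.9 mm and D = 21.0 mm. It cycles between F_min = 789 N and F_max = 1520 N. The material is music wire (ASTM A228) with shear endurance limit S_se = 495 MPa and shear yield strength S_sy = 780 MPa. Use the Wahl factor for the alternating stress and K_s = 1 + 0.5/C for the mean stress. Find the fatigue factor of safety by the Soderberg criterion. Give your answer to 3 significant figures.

C = D/d = 21.0/4.9 = 4.2857; K_W = (4C−1)/(4C−4)+0.615/C = 1.3718; K_s = 1+0.5/C = 1.1167
F_a = (F_max−F_min)/2 = 365.5 N; F_m = (F_max+F_min)/2 = 1154.5 N
τ_a = K_W·8F_aD/(πd³) = 1.3718 × 166.13 = 227.9 MPa
τ_m = K_s·8F_mD/(πd³) = 1.1167 × 524.77 = 585.99 MPa
Soderberg: 1/n_f = τ_a/S_se + τ_m/S_sy = 227.9/495 + 585.99/780 = 0.46040 + 0.75127 = 1.2117
n_f = 1/1.2117 = 0.8253

0.825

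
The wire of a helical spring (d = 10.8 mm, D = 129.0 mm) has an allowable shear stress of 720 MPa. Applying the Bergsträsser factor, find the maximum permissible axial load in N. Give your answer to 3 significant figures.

C = D/d = 129.0/10.8 = 11.9444
K_B = (4C+2)/(4C−3) = 49.778/44.778 = 1.1117
τ_max = K·8FD/(πd³) → F_max = τ_allow·πd³/(8DK)
F_max = 720·π·10.8³/(8·129.0·1.1117) = 2.8494e+06/1147.2 = 2483.7 N

2480 N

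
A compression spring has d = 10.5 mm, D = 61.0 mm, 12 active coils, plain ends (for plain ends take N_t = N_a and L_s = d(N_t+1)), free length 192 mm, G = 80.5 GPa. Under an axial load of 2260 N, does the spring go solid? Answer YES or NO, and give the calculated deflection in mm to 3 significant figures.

NO, δ = 50.3 mm

k = Gd⁴/(8D³N_a) = (80.5×10³)(10.5⁴)/(8·61.0³·12) = 44.905 N/mm
N_t = 12; L_s = 10.5·13 = 136.5 mm; δ_solid = L₀ − L_s = 192 − 136.5 = 55.5 mm
δ = F/k = 2260/44.905 = 50.329 mm
δ < δ_solid → spring does not go solid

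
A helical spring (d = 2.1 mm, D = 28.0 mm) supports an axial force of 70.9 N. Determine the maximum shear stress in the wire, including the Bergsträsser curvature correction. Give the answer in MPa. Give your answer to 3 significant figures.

600 MPa

Spring index C = D/d = 28.0/2.1 = 13.3333
K_B = (4C+2)/(4C−3) = 55.333/50.333 = 1.0993
τ₀ = 8FD/(πd³) = 8·70.9·28.0/(π·2.1³) = 15881.6/29.094 = 545.87 MPa
τ_max = K·τ₀ = 1.0993 × 545.87 = 600.09 MPa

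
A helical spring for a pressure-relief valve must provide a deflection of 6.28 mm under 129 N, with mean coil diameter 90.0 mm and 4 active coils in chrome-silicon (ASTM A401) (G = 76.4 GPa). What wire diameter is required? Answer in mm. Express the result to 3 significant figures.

8.90 mm

Required rate k = F/δ = 129/6.28 = 20.541 N/mm
d = (8D³N_a·k / G)^(1/4) = (8·90.0³·4·20.541 / (76.4×10³))^0.25
  = (6272.1)^0.25 = 8.8993 mm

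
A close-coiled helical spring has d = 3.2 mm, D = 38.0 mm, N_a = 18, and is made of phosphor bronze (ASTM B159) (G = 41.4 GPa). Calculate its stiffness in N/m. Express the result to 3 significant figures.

549 N/m

k = Gd⁴/(8D³N_a) = (41.4×10³ × 3.2⁴) / (8 × 38.0³ × 18)
  = 4.3411e+06 / 7.90157e+06 = 0.5494 N/mm = 549.4 N/m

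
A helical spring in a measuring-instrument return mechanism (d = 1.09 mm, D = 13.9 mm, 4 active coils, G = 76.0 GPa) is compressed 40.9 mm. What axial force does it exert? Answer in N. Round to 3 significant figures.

k = Gd⁴/(8D³N_a) = (76.0×10³)(1.09⁴)/(8·13.9³·4) = 1.2483 N/mm
F = k·δ = 1.2483 × 40.9 = 51.056 N

51.1 N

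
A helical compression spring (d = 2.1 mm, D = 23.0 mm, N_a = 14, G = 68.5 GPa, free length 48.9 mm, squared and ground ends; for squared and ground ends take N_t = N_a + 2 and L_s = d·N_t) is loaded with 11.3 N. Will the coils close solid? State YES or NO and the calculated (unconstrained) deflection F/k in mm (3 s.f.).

k = Gd⁴/(8D³N_a) = (68.5×10³)(2.1⁴)/(8·23.0³·14) = 0.97761 N/mm
N_t = 16; L_s = 2.1·16 = 33.6 mm; δ_solid = L₀ − L_s = 48.9 − 33.6 = 15.3 mm
δ = F/k = 11.3/0.97761 = 11.559 mm
δ < δ_solid → spring does not go solid

NO, δ = 11.6 mm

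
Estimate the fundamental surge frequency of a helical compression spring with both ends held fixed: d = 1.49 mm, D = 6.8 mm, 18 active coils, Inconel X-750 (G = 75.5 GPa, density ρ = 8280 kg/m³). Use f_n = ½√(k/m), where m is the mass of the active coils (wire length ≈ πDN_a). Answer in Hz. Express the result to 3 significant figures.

608 Hz

k = Gd⁴/(8D³N_a) = (75.5×10³)(1.49⁴)/(8·6.8³·18) = 8.2187 N/mm = 8218.7 N/m
Wire length L = πDN_a = π·6.8·18 = 384.53 mm
m = ρ·(πd²/4)·L = 8280 × 1.7437×10⁻⁶ m² × 0.38453 m = 0.0055517 kg
f_n = ½√(k/m) = 0.5·√(8218.7/0.0055517) = 0.5·√(1.4804e+06) = 608.36 Hz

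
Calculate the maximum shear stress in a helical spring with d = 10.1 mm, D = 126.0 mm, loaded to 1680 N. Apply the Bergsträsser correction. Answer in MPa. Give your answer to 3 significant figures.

Spring index C = D/d = 126.0/10.1 = 12.4752
K_B = (4C+2)/(4C−3) = 51.901/46.901 = 1.1066
τ₀ = 8FD/(πd³) = 8·1680·126.0/(π·10.1³) = 1.69344e+06/3236.8 = 523.19 MPa
τ_max = K·τ₀ = 1.1066 × 523.19 = 578.96 MPa

579 MPa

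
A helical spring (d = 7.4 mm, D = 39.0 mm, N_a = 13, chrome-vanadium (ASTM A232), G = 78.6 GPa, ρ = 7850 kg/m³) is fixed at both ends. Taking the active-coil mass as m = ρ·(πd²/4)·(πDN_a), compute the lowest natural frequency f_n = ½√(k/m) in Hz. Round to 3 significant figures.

k = Gd⁴/(8D³N_a) = (78.6×10³)(7.4⁴)/(8·39.0³·13) = 38.205 N/mm = 38205 N/m
Wire length L = πDN_a = π·39.0·13 = 1592.8 mm
m = ρ·(πd²/4)·L = 7850 × 43.008×10⁻⁶ m² × 1.5928 m = 0.53775 kg
f_n = ½√(k/m) = 0.5·√(38205/0.53775) = 0.5·√(71046) = 133.27 Hz

133 Hz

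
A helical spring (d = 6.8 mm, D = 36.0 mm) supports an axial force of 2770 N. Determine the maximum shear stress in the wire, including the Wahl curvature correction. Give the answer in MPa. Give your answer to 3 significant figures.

1040 MPa

Spring index C = D/d = 36.0/6.8 = 5.2941
K_W = (4C−1)/(4C−4) + 0.615/C = 20.176/17.176 + 0.1162 = 1.2908
τ₀ = 8FD/(πd³) = 8·2770·36.0/(π·6.8³) = 797760/987.82 = 807.6 MPa
τ_max = K·τ₀ = 1.2908 × 807.6 = 1042.5 MPa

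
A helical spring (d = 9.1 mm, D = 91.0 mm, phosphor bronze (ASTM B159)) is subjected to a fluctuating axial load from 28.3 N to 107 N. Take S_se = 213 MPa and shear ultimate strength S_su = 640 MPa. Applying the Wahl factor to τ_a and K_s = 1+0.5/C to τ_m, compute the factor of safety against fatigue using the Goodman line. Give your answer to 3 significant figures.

10.1

C = D/d = 91.0/9.1 = 10.0000; K_W = (4C−1)/(4C−4)+0.615/C = 1.1448; K_s = 1+0.5/C = 1.0500
F_a = (F_max−F_min)/2 = 39.35 N; F_m = (F_max+F_min)/2 = 67.65 N
τ_a = K_W·8F_aD/(πd³) = 1.1448 × 12.1 = 13.853 MPa
τ_m = K_s·8F_mD/(πd³) = 1.0500 × 20.803 = 21.843 MPa
Goodman: 1/n_f = τ_a/S_se + τ_m/S_su = 13.853/213 + 21.843/640 = 0.06504 + 0.03413 = 0.099167
n_f = 1/0.099167 = 10.08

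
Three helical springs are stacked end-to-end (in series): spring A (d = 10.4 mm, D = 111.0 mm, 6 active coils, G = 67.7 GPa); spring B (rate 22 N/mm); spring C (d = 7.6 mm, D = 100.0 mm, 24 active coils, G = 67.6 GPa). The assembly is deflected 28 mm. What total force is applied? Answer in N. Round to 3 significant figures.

28.6 N

k_A = Gd⁴/(8D³N_a) = (67.7×10³)(10.4⁴)/(8·111.0³·6) = 12.065 N/mm
k_C = Gd⁴/(8D³N_a) = (67.6×10³)(7.6⁴)/(8·100.0³·24) = 1.1746 N/mm
Series: 1/k_eq = 1/12.065 + 1/22 + 1/1.1746 = 0.97968; k_eq = 1.0207 N/mm
F = k_eq·δ = 1.0207·28 = 28.581 N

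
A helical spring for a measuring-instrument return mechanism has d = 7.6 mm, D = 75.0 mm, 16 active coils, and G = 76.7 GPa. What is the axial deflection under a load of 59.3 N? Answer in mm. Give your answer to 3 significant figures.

k = Gd⁴/(8D³N_a) = (76.7×10³)(7.6⁴)/(8·75.0³·16) = 4.7387 N/mm
δ = F/k = 59.3 / 4.7387 = 12.514 mm

12.5 mm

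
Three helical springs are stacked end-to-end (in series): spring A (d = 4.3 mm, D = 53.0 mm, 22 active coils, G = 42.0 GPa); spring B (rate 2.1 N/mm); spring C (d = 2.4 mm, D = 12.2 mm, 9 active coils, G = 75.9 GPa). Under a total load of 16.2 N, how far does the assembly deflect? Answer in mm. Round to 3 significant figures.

38.1 mm

k_A = Gd⁴/(8D³N_a) = (42.0×10³)(4.3⁴)/(8·53.0³·22) = 0.548 N/mm
k_C = Gd⁴/(8D³N_a) = (75.9×10³)(2.4⁴)/(8·12.2³·9) = 19.261 N/mm
Series: 1/k_eq = 1/0.548 + 1/2.1 + 1/19.261 = 2.3529; k_eq = 0.425 N/mm
δ = F/k_eq = 16.2/0.425 = 38.117 mm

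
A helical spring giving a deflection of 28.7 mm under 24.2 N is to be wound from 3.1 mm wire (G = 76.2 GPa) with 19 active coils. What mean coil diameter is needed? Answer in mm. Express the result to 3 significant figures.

38.0 mm

Required rate k = F/δ = 24.2/28.7 = 0.84321 N/mm
D = (Gd⁴/(8N_a·k))^(1/3) = (76.2×10³·3.1⁴/(8·19·0.84321))^(1/3)
  = (54906.6)^(1/3) = 38.0080 mm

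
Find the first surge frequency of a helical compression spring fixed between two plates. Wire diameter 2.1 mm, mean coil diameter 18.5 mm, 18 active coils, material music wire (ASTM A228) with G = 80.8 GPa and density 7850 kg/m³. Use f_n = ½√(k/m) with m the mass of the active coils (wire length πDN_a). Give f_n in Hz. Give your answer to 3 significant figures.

123 Hz

k = Gd⁴/(8D³N_a) = (80.8×10³)(2.1⁴)/(8·18.5³·18) = 1.7235 N/mm = 1723.5 N/m
Wire length L = πDN_a = π·18.5·18 = 1046.2 mm
m = ρ·(πd²/4)·L = 7850 × 3.4636×10⁻⁶ m² × 1.0462 m = 0.028444 kg
f_n = ½√(k/m) = 0.5·√(1723.5/0.028444) = 0.5·√(60592) = 123.08 Hz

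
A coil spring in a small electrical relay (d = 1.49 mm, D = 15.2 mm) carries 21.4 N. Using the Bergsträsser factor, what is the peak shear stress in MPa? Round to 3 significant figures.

Spring index C = D/d = 15.2/1.49 = 10.2013
K_B = (4C+2)/(4C−3) = 42.805/37.805 = 1.1323
τ₀ = 8FD/(πd³) = 8·21.4·15.2/(π·1.49³) = 2602.24/10.392 = 250.4 MPa
τ_max = K·τ₀ = 1.1323 × 250.4 = 283.52 MPa

284 MPa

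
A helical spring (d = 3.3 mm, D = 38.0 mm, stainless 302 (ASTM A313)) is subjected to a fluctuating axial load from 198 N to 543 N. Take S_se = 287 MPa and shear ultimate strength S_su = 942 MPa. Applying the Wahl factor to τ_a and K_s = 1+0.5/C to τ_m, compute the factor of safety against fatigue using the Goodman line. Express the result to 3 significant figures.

C = D/d = 38.0/3.3 = 11.5152; K_W = (4C−1)/(4C−4)+0.615/C = 1.1247; K_s = 1+0.5/C = 1.0434
F_a = (F_max−F_min)/2 = 172.5 N; F_m = (F_max+F_min)/2 = 370.5 N
τ_a = K_W·8F_aD/(πd³) = 1.1247 × 464.48 = 522.42 MPa
τ_m = K_s·8F_mD/(πd³) = 1.0434 × 997.63 = 1040.9 MPa
Goodman: 1/n_f = τ_a/S_se + τ_m/S_su = 522.42/287 + 1040.9/942 = 1.82028 + 1.10504 = 2.9253
n_f = 1/2.9253 = 0.3418

0.342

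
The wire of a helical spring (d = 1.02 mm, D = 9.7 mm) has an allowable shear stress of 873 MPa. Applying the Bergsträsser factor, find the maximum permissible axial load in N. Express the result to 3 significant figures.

32.8 N

C = D/d = 9.7/1.02 = 9.5098
K_B = (4C+2)/(4C−3) = 40.039/35.039 = 1.1427
τ_max = K·8FD/(πd³) → F_max = τ_allow·πd³/(8DK)
F_max = 873·π·1.02³/(8·9.7·1.1427) = 2910.5/88.673 = 32.823 N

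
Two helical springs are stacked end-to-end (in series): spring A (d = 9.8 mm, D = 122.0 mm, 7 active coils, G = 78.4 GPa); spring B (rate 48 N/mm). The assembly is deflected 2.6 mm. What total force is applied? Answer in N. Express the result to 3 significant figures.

k_A = Gd⁴/(8D³N_a) = (78.4×10³)(9.8⁴)/(8·122.0³·7) = 7.1114 N/mm
Series: 1/k_eq = 1/7.1114 + 1/48 = 0.16145; k_eq = 6.1937 N/mm
F = k_eq·δ = 6.1937·2.6 = 16.104 N

16.1 N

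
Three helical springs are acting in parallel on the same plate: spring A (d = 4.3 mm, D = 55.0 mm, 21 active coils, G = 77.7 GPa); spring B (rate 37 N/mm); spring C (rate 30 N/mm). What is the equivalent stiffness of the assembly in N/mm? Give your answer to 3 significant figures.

68.0 N/mm

k_A = Gd⁴/(8D³N_a) = (77.7×10³)(4.3⁴)/(8·55.0³·21) = 0.95038 N/mm
Parallel: k_eq = 0.95038 + 37 + 30 = 67.95 N/mm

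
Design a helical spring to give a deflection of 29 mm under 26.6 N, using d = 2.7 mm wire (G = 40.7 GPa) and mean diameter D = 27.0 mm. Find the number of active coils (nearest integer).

15

Required rate k = F/δ = 26.6/29 = 0.91724 N/mm
N_a = Gd⁴/(8D³k) = (40.7×10³ × 2.7⁴)/(8 × 27.0³ × 0.91724)
    = 2.16296e+06 / 144432 = 14.98 → 15 coils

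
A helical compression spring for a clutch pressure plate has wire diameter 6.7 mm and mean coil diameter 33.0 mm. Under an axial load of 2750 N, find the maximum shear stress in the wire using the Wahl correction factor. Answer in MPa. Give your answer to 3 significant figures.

Spring index C = D/d = 33.0/6.7 = 4.9254
K_W = (4C−1)/(4C−4) + 0.615/C = 18.701/15.701 + 0.1249 = 1.3159
τ₀ = 8FD/(πd³) = 8·2750·33.0/(π·6.7³) = 726000/944.87 = 768.36 MPa
τ_max = K·τ₀ = 1.3159 × 768.36 = 1011.1 MPa

1010 MPa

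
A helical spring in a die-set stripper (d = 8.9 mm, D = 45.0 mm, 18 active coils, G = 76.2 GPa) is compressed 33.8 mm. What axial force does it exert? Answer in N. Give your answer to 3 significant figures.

1230 N

k = Gd⁴/(8D³N_a) = (76.2×10³)(8.9⁴)/(8·45.0³·18) = 36.435 N/mm
F = k·δ = 36.435 × 33.8 = 1231.5 N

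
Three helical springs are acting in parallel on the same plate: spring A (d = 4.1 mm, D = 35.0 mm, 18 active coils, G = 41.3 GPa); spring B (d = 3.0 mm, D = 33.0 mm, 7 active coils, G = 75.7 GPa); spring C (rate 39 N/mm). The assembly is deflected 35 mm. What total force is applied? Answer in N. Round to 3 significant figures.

1540 N

k_A = Gd⁴/(8D³N_a) = (41.3×10³)(4.1⁴)/(8·35.0³·18) = 1.8902 N/mm
k_B = Gd⁴/(8D³N_a) = (75.7×10³)(3.0⁴)/(8·33.0³·7) = 3.0468 N/mm
Parallel: k_eq = 1.8902 + 3.0468 + 39 = 43.937 N/mm
F = k_eq·δ = 43.937·35 = 1537.8 N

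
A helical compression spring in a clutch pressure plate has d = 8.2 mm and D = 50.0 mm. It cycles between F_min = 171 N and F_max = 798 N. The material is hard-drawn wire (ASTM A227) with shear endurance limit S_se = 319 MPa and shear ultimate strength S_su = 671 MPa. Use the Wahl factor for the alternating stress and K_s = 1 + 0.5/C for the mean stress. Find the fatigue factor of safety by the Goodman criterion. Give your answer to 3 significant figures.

C = D/d = 50.0/8.2 = 6.0976; K_W = (4C−1)/(4C−4)+0.615/C = 1.2480; K_s = 1+0.5/C = 1.0820
F_a = (F_max−F_min)/2 = 313.5 N; F_m = (F_max+F_min)/2 = 484.5 N
τ_a = K_W·8F_aD/(πd³) = 1.2480 × 72.395 = 90.348 MPa
τ_m = K_s·8F_mD/(πd³) = 1.0820 × 111.88 = 121.06 MPa
Goodman: 1/n_f = τ_a/S_se + τ_m/S_su = 90.348/319 + 121.06/671 = 0.28322 + 0.18041 = 0.46363
n_f = 1/0.46363 = 2.157

2.16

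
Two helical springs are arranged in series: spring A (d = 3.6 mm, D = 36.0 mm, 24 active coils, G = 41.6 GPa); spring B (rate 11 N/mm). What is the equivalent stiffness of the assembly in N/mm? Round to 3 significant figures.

0.728 N/mm

k_A = Gd⁴/(8D³N_a) = (41.6×10³)(3.6⁴)/(8·36.0³·24) = 0.78 N/mm
Series: 1/k_eq = 1/0.78 + 1/11 = 1.373; k_eq = 0.72835 N/mm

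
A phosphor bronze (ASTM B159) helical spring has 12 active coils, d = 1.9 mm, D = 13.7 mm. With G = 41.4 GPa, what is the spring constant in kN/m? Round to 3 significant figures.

2.19 kN/m

k = Gd⁴/(8D³N_a) = (41.4×10³ × 1.9⁴) / (8 × 13.7³ × 12)
  = 539529 / 246850 = 2.1857 N/mm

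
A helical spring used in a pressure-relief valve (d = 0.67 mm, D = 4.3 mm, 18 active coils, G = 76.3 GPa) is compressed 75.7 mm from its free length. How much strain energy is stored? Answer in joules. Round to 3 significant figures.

3.85 J

k = Gd⁴/(8D³N_a) = (76.3×10³)(0.67⁴)/(8·4.3³·18) = 1.3429 N/mm
U = ½kδ² = 0.5 × 1.3429 × 75.7² = 3847.8 N·mm = 3.8478 J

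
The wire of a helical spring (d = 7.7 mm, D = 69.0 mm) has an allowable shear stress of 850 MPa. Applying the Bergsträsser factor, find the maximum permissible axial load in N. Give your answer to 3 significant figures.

1920 N

C = D/d = 69.0/7.7 = 8.9610
K_B = (4C+2)/(4C−3) = 37.844/32.844 = 1.1522
τ_max = K·8FD/(πd³) → F_max = τ_allow·πd³/(8DK)
F_max = 850·π·7.7³/(8·69.0·1.1522) = 1.2191e+06/636.03 = 1916.7 N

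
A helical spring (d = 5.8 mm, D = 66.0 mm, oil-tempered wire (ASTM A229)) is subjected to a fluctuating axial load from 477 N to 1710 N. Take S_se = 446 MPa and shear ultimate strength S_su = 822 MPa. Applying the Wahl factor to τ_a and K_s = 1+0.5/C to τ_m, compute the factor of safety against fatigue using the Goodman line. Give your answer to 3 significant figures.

C = D/d = 66.0/5.8 = 11.3793; K_W = (4C−1)/(4C−4)+0.615/C = 1.1263; K_s = 1+0.5/C = 1.0439
F_a = (F_max−F_min)/2 = 616.5 N; F_m = (F_max+F_min)/2 = 1093.5 N
τ_a = K_W·8F_aD/(πd³) = 1.1263 × 531.05 = 598.12 MPa
τ_m = K_s·8F_mD/(πd³) = 1.0439 × 941.93 = 983.32 MPa
Goodman: 1/n_f = τ_a/S_se + τ_m/S_su = 598.12/446 + 983.32/822 = 1.34108 + 1.19625 = 2.5373
n_f = 1/2.5373 = 0.3941

0.394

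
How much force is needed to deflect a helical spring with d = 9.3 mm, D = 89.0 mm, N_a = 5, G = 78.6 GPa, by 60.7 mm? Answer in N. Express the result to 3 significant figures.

k = Gd⁴/(8D³N_a) = (78.6×10³)(9.3⁴)/(8·89.0³·5) = 20.851 N/mm
F = k·δ = 20.851 × 60.7 = 1265.6 N

1270 N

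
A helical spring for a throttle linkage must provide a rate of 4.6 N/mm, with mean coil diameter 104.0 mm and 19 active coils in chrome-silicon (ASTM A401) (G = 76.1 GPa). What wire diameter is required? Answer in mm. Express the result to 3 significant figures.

10.1 mm

d = (8D³N_a·k / G)^(1/4) = (8·104.0³·19·4.6 / (76.1×10³))^0.25
  = (10335)^0.25 = 10.0828 mm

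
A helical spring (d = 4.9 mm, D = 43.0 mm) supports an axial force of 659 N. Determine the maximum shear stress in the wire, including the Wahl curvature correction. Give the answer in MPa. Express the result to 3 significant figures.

Spring index C = D/d = 43.0/4.9 = 8.7755
K_W = (4C−1)/(4C−4) + 0.615/C = 34.102/31.102 + 0.0701 = 1.1665
τ₀ = 8FD/(πd³) = 8·659·43.0/(π·4.9³) = 226696/369.61 = 613.35 MPa
τ_max = K·τ₀ = 1.1665 × 613.35 = 715.49 MPa

715 MPa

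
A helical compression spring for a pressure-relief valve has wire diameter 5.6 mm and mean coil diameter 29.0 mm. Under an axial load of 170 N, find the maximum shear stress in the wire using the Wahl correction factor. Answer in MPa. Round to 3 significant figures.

92.8 MPa

Spring index C = D/d = 29.0/5.6 = 5.1786
K_W = (4C−1)/(4C−4) + 0.615/C = 19.714/16.714 + 0.1188 = 1.2982
τ₀ = 8FD/(πd³) = 8·170·29.0/(π·5.6³) = 39440/551.71 = 71.486 MPa
τ_max = K·τ₀ = 1.2982 × 71.486 = 92.807 MPa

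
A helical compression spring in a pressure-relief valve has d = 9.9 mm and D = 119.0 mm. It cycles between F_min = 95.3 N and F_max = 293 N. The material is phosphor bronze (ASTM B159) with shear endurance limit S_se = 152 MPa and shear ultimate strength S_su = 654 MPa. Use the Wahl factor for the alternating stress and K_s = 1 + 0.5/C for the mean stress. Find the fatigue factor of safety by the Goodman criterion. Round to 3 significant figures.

C = D/d = 119.0/9.9 = 12.0202; K_W = (4C−1)/(4C−4)+0.615/C = 1.1192; K_s = 1+0.5/C = 1.0416
F_a = (F_max−F_min)/2 = 98.85 N; F_m = (F_max+F_min)/2 = 194.15 N
τ_a = K_W·8F_aD/(πd³) = 1.1192 × 30.872 = 34.552 MPa
τ_m = K_s·8F_mD/(πd³) = 1.0416 × 60.634 = 63.157 MPa
Goodman: 1/n_f = τ_a/S_se + τ_m/S_su = 34.552/152 + 63.157/654 = 0.22732 + 0.09657 = 0.32389
n_f = 1/0.32389 = 3.088

3.09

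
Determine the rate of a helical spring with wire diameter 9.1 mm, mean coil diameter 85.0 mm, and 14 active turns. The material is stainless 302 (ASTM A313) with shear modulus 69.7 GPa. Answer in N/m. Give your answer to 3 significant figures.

k = Gd⁴/(8D³N_a) = (69.7×10³ × 9.1⁴) / (8 × 85.0³ × 14)
  = 4.77967e+08 / 6.8782e+07 = 6.949 N/mm = 6949 N/m

6950 N/m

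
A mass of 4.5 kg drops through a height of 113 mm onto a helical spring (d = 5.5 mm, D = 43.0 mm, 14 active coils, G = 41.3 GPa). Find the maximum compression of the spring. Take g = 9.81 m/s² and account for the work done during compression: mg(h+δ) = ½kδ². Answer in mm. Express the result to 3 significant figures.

k = Gd⁴/(8D³N_a) = (41.3×10³)(5.5⁴)/(8·43.0³·14) = 4.244 N/mm
W = mg = 4.5 × 9.81 = 44.145 N
½kδ² − Wδ − Wh = 0 → δ = (W + √(W² + 2kWh))/k
δ = (44.145 + √(1948.8 + 42341.6))/4.244 = (44.145 + 210.45)/4.244 = 59.99 mm

60.0 mm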